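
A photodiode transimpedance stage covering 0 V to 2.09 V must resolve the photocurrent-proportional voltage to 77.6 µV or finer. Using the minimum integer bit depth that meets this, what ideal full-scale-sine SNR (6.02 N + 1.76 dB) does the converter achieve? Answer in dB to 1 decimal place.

92.1 dB

Range is 2.09 V.
Need 2^N ≥ 2.09 V / 77.6 µV = 26930 → N_min = 15.
6.02(15) + 1.76 = 92.06 dB.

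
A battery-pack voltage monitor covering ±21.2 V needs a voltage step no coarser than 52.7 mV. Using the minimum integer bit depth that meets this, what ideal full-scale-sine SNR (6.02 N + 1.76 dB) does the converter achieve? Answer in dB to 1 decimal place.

62.0 dB

Full-scale range = 21.2 V − (-21.2 V) = 42.4 V.
Required number of levels: 42.4/52.7 mV = 804.55; smallest N with 2^N ≥ that is 10.
Ideal SNR at N = 10: 6.02·10 + 1.76 = 62.0 dB.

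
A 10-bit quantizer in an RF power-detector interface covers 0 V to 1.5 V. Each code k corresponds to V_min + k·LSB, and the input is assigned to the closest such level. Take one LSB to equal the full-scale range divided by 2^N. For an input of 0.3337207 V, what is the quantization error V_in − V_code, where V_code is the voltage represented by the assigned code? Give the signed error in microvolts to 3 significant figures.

Range is 1.5 V. LSB = 1.5 V / 2^10 ≈ 1.465 mV.
(V_in − V_min)/LSB = (0.3337207 − (0)) × 1024/1.5 = 227.8200 → nearest code k = 228.
Reconstructed level: 0 + 228 × 1.5/1024 V = 0.3339843750 V.
V_in − V_code = 0.3337207 − (0.3339843750) = −264 µV.

−264 µV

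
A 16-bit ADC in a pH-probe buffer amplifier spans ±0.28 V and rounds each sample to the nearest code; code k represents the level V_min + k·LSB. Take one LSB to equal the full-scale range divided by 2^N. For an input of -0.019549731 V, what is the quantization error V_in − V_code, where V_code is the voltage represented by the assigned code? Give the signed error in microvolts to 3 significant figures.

+1.05 µV

Span: 0.28 V − (-0.28 V) = 0.56 V. LSB = 0.56 V / 2^16 ≈ 8.545 µV.
Position in LSBs: (-0.019549731 − (-0.28)) × 65536/0.56 = 30480.1229; rounding gives k = 30480.
Reconstructed level: -0.28 + 30480 × 0.56/65536 V = -0.019550781250 V.
e = -0.019549731 − (-0.019550781250) = +1.05 µV.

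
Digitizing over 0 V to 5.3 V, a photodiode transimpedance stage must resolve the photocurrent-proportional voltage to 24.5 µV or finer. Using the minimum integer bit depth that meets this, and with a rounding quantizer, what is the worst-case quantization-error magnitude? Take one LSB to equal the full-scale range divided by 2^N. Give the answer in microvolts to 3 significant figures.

Full-scale range = 5.3 V.
Levels needed ≥ 5.3/24.5 µV = 216300. 2^18 = 262144 suffices, so N_min = 18.
LSB = 5.3 V / 2^18 = 20.218 µV.
Max error for round-to-nearest is LSB/2 = 10.1 µV.

10.1 µV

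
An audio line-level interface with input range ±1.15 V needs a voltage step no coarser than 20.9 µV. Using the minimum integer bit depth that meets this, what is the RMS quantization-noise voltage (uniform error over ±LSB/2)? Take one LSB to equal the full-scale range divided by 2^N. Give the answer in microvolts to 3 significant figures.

The full-scale span is 1.15 − (-1.15) = 2.3 V.
Required number of levels: 2.3/20.9 µV = 110050; smallest N with 2^N ≥ that is 17.
One LSB is 2.3 V / 131072 = 17.548 µV.
σ_q = LSB/√12 = 17.548 µV/3.4641 = 5.07 µV.

5.07 µV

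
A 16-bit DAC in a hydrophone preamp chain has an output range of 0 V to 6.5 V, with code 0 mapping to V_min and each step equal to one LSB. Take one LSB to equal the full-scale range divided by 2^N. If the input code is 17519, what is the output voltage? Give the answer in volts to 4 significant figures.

1.738 V

Span = 6.5 V. LSB = 6.5 V / 2^16.
V_out = 0 + 17519 × (6.5/65536) V
      = 0 + 1.73757 = 1.73757 V.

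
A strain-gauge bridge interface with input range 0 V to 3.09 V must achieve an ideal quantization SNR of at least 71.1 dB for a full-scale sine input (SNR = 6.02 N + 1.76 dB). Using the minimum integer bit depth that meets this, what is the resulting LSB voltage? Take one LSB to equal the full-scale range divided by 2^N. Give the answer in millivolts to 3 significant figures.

0.754 mV

Full-scale range = 3.09 V.
N ≥ (71.1 − 1.76)/6.02 = 11.518 → N_min = 12.
LSB = 3.09 V ÷ 2^12 = 3.09/4096 V = 0.754 mV.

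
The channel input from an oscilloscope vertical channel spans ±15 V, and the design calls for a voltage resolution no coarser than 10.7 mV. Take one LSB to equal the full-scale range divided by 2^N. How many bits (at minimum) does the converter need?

12 bits

Range = 15 − (-15) = 30 V.
30 V / 10.7 mV = 2804. Since 2^11 = 2048 and 2^12 = 4096, N = 12.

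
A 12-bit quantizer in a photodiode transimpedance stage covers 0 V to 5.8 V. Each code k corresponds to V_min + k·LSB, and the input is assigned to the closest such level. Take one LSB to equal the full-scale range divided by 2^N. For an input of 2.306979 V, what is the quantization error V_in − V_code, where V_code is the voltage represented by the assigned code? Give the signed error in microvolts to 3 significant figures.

+290 µV

Range is 5.8 V. LSB = 5.8 V / 2^12 ≈ 1.416 mV.
Position in LSBs: (2.306979 − (0)) × 4096/5.8 = 1629.2045; rounding gives k = 1629.
V_code = V_min + k × range/2^12 = 0 + 1629 × 5.8/4096 = 2.306689453 V.
e = 2.306979 − (2.306689453) = +290 µV.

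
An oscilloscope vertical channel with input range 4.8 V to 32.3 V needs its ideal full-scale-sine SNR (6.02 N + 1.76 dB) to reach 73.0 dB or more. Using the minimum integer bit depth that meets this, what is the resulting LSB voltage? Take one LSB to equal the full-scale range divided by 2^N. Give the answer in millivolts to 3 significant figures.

6.71 mV

Range = 32.3 − (4.8) = 27.5 V.
Required N = ⌈(73.0 − 1.76)/6.02⌉ = ⌈11.834⌉ = 12.
Step size = 27.5/4096 V = 6.71 mV.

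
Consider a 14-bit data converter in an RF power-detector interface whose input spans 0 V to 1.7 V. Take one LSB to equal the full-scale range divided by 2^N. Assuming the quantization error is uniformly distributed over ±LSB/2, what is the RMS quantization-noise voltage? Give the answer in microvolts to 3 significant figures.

V_FS = 1.7 V.
LSB = 1.7 V ÷ 2^14 = 1.7/16384 V = 103.76 µV.
RMS of a uniform error over width LSB is LSB/√12 = 30.0 µV.

30.0 µV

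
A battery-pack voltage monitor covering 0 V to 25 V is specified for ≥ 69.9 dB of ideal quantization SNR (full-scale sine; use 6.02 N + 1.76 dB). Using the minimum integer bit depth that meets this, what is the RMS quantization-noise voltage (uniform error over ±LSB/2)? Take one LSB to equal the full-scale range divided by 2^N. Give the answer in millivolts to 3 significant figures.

V_FS = 25 V.
6.02 N + 1.76 ≥ 69.9 gives N ≥ 11.319, so the minimum integer is 12.
Step size = 25/4096 V = 6.1035 mV.
σ_q = LSB/√12 = 6.1035 mV/3.4641 = 1.76 mV.

1.76 mV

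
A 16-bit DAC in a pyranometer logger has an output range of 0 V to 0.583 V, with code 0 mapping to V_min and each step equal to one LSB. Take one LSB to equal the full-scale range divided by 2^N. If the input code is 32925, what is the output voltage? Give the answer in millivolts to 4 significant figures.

V_FS = 0.583 V. LSB = 0.583 V / 2^16.
V_out = V_min + code × LSB = 0 V + 32925 × 0.583 V / 65536
      = 0 V + 0.292897 V = 0.292897 V.

292.9 mV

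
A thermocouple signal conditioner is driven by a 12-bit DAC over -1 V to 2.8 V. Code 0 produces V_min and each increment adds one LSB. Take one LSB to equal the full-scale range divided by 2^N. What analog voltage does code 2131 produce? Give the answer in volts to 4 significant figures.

0.9770 V

Span: 2.8 V − (-1 V) = 3.8 V. LSB = 3.8 V / 2^12.
Output = V_min + (2131/4096) × range = -1 + 0.520264 × 3.8 V
      = -1 + 1.97700 = 0.977002 V.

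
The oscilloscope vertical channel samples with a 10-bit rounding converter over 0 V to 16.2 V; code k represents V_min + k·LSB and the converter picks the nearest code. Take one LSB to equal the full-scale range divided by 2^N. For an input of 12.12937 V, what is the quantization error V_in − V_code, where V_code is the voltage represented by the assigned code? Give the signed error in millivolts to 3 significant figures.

−4.81 mV

Full-scale range = 16.2 V. LSB = 16.2 V / 2^10 ≈ 15.82 mV.
(V_in − V_min)/LSB = (12.12937 − (0)) × 1024/16.2 = 766.6960 → nearest code k = 767.
V_code = V_min + k × range/2^10 = 0 + 767 × 16.2/1024 = 12.13417969 V.
e = 12.12937 − (12.13417969) = −4.81 mV.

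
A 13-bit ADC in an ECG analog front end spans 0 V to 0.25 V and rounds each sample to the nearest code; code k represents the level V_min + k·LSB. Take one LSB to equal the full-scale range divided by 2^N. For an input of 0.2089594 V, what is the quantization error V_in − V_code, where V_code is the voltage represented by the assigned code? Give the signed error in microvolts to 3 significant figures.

+5.54 µV

Full-scale range = 0.25 V. LSB = 0.25 V / 2^13 ≈ 30.52 µV.
(0.2089594 − (0)) / LSB = 0.2089594 × 8192/0.25 = 6847.1816. Nearest integer: k = 6847.
V_code = 0 + (6847/8192) × 0.25 = 0.2089538574 V.
V_in − V_code = 0.2089594 − (0.2089538574) = +5.54 µV.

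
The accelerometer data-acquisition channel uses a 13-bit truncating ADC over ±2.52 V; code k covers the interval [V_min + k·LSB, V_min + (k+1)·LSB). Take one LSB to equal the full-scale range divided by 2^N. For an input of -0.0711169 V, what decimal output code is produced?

Range = 2.52 − (-2.52) = 5.04 V. LSB = 5.04 V / 2^13 ≈ 0.6152 mV.
(V_in − V_min) × 2^13/range = (-0.0711169 − (-2.52)) × 8192/5.04 = 3980.407.
Floor → code = 3980.

3980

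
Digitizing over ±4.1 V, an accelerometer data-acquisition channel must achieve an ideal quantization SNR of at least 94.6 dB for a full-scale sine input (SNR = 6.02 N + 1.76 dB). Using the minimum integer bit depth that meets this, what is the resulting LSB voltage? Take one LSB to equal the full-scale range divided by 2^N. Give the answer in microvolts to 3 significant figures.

125 µV

The full-scale span is 4.1 − (-4.1) = 8.2 V.
Required N = ⌈(94.6 − 1.76)/6.02⌉ = ⌈15.422⌉ = 16.
LSB = 8.2 V / 2^16 = 125 µV.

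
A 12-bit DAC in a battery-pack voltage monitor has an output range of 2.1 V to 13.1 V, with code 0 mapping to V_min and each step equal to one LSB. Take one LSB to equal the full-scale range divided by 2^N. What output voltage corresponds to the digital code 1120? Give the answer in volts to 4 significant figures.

Range = 13.1 − (2.1) = 11 V. LSB = 11 V / 2^12.
V_out = V_min + code × LSB = 2.1 V + 1120 × 11 V / 4096
      = 2.1 V + 3.00781 V = 5.10781 V.

5.108 V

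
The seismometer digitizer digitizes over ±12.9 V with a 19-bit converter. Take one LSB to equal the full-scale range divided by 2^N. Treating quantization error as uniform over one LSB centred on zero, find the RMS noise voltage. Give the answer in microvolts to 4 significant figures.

14.21 µV

The full-scale span is 12.9 − (-12.9) = 25.8 V.
One LSB is 25.8 V / 524288 = 49.2096 µV.
RMS of a uniform error over width LSB is LSB/√12 = 14.21 µV.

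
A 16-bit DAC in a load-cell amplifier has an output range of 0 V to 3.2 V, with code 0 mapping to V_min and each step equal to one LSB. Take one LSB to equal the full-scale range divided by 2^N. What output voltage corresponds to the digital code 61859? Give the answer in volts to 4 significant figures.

3.020 V

Range is 3.2 V. LSB = 3.2 V / 2^16.
Output = V_min + (61859/65536) × range = 0 + 0.943893 × 3.2 V
      = 0 + 3.02046 = 3.02046 V.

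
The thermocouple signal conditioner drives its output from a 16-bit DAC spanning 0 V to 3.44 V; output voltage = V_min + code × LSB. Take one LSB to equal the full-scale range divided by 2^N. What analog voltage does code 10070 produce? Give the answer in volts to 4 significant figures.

0.5286 V

V_FS = 3.44 V. LSB = 3.44 V / 2^16.
Output = V_min + (10070/65536) × range = 0 + 0.153656 × 3.44 V
      = 0 + 0.528577 = 0.528577 V.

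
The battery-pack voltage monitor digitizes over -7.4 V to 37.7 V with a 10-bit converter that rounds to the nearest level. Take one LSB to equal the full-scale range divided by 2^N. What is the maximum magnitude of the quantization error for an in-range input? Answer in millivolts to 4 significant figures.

Range = 37.7 − (-7.4) = 45.1 V.
One LSB is 45.1 V / 1024 = 44.0430 mV.
Worst-case error for round-to-nearest is half an LSB: 22.02 mV.

22.02 mV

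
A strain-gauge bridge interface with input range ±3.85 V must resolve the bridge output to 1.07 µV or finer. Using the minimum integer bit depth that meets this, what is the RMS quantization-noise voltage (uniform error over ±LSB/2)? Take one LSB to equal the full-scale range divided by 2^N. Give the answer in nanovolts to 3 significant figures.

265 nV

Span: 3.85 V − (-3.85 V) = 7.7 V.
Levels needed ≥ 7.7/1.07 µV = 7.196e6. 2^23 = 8388608 suffices, so N_min = 23.
One LSB is 7.7 V / 8388608 = 0.91791 µV.
RMS noise = LSB/√12 = 265 nV.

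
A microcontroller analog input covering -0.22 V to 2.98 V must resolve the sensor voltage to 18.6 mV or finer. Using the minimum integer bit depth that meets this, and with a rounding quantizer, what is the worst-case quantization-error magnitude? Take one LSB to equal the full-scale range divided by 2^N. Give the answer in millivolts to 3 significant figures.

6.25 mV

Full-scale range = 2.98 V − (-0.22 V) = 3.2 V.
Need 2^N ≥ 3.2 V / 18.6 mV = 172.0 → N_min = 8.
One LSB is 3.2 V / 256 = 12.500 mV.
|e|_max = LSB/2 = 6.25 mV.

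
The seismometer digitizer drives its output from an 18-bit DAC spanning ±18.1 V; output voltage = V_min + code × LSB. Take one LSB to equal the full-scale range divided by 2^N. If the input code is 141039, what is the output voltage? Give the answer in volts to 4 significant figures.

1.376 V

Range = 18.1 − (-18.1) = 36.2 V. LSB = 36.2 V / 2^18.
V_out = -18.1 + 141039 × (36.2/262144) V
      = -18.1 + 19.4764 = 1.37636 V.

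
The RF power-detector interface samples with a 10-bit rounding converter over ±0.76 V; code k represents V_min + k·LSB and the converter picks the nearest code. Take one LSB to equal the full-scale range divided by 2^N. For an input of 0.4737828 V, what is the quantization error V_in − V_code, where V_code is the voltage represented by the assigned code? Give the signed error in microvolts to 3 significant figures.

+267 µV

Full-scale range = 0.76 V − (-0.76 V) = 1.52 V. LSB = 1.52 V / 2^10 ≈ 1.484 mV.
(V_in − V_min)/LSB = (0.4737828 − (-0.76)) × 1024/1.52 = 831.1800 → nearest code k = 831.
V_code = -0.76 + (831/1024) × 1.52 = 0.4735156250 V.
V_in − V_code = 0.4737828 − (0.4735156250) = +267 µV.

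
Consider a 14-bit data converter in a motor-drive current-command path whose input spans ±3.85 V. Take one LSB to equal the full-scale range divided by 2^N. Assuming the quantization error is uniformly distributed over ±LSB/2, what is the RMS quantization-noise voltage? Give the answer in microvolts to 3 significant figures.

136 µV

The full-scale span is 3.85 − (-3.85) = 7.7 V.
One LSB is 7.7 V / 16384 = 469.97 µV.
RMS of a uniform error over width LSB is LSB/√12 = 136 µV.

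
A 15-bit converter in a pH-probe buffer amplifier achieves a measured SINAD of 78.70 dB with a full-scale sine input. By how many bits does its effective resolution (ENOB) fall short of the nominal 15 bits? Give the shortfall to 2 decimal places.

2.22 bits

N_eff = (78.70 − 1.76)/6.02 = 12.7807 bits.
15 − 12.7807 = 2.22 bits below nominal.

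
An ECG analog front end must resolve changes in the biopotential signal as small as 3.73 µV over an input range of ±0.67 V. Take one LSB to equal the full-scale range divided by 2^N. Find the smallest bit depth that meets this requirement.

Full-scale range = 0.67 V − (-0.67 V) = 1.34 V.
Levels needed ≥ 1.34/3.73 µV = 359200. 2^19 = 524288 suffices, so N_min = 19.

19 bits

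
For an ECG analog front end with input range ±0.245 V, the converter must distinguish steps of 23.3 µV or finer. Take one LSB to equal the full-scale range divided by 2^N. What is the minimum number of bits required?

15 bits

Span: 0.245 V − (-0.245 V) = 0.49 V.
0.49 V / 23.3 µV = 21030. Since 2^14 = 16384 and 2^15 = 32768, N = 15.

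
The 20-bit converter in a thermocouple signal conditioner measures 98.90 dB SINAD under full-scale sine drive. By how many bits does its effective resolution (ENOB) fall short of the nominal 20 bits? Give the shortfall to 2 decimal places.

3.86 bits

ENOB = (SINAD − 1.76)/6.02 = (98.90 − 1.76)/6.02 = 16.1362 bits.
Lost resolution: 20 − 16.1362 = 3.8638 bits.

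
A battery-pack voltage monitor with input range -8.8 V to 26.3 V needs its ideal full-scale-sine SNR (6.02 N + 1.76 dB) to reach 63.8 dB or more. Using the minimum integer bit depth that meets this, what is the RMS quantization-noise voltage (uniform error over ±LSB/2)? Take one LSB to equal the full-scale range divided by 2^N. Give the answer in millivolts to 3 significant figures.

4.95 mV

Span: 26.3 V − (-8.8 V) = 35.1 V.
6.02 N + 1.76 ≥ 63.8 gives N ≥ 10.306, so the minimum integer is 11.
One LSB is 35.1 V / 2048 = 17.139 mV.
V_rms = LSB/√12 = 4.95 mV.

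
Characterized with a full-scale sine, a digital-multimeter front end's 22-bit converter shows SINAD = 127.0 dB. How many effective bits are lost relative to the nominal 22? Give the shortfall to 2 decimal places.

1.20 bits

ENOB = (SINAD − 1.76)/6.02 = (127.0 − 1.76)/6.02 = 20.8040 bits.
Shortfall = 22 − 20.8040 = 1.1960 bits.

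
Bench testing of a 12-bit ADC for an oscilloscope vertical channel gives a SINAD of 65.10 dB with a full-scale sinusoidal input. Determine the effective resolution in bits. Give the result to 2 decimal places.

10.52 bits

ENOB = (SINAD − 1.76) / 6.02 = (65.10 − 1.76) / 6.02 = 63.34 / 6.02 = 10.5216.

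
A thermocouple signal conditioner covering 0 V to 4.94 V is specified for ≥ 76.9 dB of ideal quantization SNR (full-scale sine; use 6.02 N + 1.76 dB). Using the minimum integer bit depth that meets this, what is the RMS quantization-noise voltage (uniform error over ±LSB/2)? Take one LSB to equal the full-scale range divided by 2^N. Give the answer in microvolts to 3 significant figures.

174 µV

Full-scale range = 4.94 V.
Required N = ⌈(76.9 − 1.76)/6.02⌉ = ⌈12.482⌉ = 13.
One LSB is 4.94 V / 8192 = 0.60303 mV.
RMS noise = LSB/√12 = 174 µV.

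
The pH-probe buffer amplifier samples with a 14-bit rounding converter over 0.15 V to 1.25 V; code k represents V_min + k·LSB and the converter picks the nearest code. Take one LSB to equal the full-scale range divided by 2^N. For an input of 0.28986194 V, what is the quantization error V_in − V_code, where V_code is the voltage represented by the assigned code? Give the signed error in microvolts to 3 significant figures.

+12.1 µV

Span: 1.25 V − (0.15 V) = 1.1 V. LSB = 1.1 V / 2^14 ≈ 67.14 µV.
(V_in − V_min)/LSB = (0.28986194 − (0.15)) × 16384/1.1 = 2083.1800 → nearest code k = 2083.
V_code = 0.15 + (2083/16384) × 1.1 = 0.28984985352 V.
V_in − V_code = 0.28986194 − (0.28984985352) = +12.1 µV.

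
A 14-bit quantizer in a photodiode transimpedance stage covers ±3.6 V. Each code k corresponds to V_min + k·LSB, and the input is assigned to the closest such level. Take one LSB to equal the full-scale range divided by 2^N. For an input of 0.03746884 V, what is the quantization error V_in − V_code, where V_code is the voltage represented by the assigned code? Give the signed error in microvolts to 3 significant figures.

+115 µV

Span: 3.6 V − (-3.6 V) = 7.2 V. LSB = 7.2 V / 2^14 ≈ 439.5 µV.
(V_in − V_min)/LSB = (0.03746884 − (-3.6)) × 16384/7.2 = 8277.2624 → nearest code k = 8277.
V_code = -3.6 + (8277/16384) × 7.2 = 0.037353515625 V.
V_in − V_code = 0.03746884 − (0.037353515625) = +115 µV.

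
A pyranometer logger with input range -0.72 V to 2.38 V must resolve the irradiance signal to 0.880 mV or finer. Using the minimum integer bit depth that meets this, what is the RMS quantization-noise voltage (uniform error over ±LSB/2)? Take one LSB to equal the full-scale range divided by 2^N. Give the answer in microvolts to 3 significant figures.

The full-scale span is 2.38 − (-0.72) = 3.1 V.
Levels needed ≥ 3.1/0.880 mV = 3523. 2^12 = 4096 suffices, so N_min = 12.
One LSB is 3.1 V / 4096 = 0.75684 mV.
V_rms = LSB/√12 = 218 µV.

218 µV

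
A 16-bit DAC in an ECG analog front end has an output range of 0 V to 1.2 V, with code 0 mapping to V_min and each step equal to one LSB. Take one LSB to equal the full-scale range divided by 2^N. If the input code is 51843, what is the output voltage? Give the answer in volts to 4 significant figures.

0.9493 V

Span = 1.2 V. LSB = 1.2 V / 2^16.
V_out = 0 + 51843 × (1.2/65536) V
      = 0 + 0.949274 = 0.949274 V.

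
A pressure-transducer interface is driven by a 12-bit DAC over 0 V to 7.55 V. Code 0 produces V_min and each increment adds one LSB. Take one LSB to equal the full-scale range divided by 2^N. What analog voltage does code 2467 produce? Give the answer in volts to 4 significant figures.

V_FS = 7.55 V. LSB = 7.55 V / 2^12.
V_out = 0 + 2467 × (7.55/4096) V
      = 0 V + 4.54733 V = 4.54733 V.

4.547 V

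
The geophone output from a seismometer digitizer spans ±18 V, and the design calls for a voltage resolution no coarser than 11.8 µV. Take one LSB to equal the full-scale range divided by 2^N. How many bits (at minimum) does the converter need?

22 bits

Full-scale range = 18 V − (-18 V) = 36 V.
Levels needed ≥ 36/11.8 µV = 3.051e6. 2^22 = 4194304 suffices, so N_min = 22.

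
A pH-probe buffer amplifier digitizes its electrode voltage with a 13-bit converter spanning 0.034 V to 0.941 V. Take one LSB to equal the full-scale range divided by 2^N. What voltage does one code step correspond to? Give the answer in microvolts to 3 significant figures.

Full-scale range = 0.941 V − (0.034 V) = 0.907 V.
There are 2^13 = 8192 steps.
LSB = 0.907 V / 2^13 = 111 µV.

111 µV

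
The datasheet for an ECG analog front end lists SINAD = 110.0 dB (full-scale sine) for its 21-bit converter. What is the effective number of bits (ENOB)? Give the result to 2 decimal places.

17.98 bits

Inverting SNR = 6.02 N + 1.76: N_eff = (110.0 − 1.76)/6.02 = 17.9801.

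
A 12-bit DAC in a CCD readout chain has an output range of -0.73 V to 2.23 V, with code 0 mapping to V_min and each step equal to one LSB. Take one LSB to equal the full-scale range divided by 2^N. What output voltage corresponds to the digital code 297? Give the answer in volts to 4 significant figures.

Range = 2.23 − (-0.73) = 2.96 V. LSB = 2.96 V / 2^12.
V_out = V_min + code × LSB = -0.73 V + 297 × 2.96 V / 4096
      = -0.73 V + 0.214629 V = -0.515371 V.

-0.5154 V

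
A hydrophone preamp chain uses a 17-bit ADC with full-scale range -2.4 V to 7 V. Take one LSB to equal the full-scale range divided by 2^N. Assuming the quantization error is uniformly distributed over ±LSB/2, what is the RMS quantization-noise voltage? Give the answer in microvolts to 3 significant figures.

Full-scale range = 7 V − (-2.4 V) = 9.4 V.
LSB = 9.4 V ÷ 2^17 = 9.4/131072 V = 71.716 µV.
σ_q = LSB/√12 = 71.716 µV/3.4641 = 20.7 µV.

20.7 µV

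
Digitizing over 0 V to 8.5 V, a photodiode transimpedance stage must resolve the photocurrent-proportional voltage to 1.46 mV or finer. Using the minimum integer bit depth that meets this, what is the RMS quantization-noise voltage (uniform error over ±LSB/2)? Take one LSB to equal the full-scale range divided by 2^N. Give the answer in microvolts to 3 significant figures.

Full-scale range = 8.5 V.
Required number of levels: 8.5/1.46 mV = 5821.9; smallest N with 2^N ≥ that is 13.
LSB = 8.5 V / 2^13 = 1.0376 mV.
V_rms = LSB/√12 = 300 µV.

300 µV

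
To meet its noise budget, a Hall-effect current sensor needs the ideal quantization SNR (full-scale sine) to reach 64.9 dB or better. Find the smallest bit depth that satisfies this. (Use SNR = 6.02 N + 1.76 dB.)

Required N = ⌈(64.9 − 1.76)/6.02⌉ = ⌈10.488⌉ = 11.

11 bits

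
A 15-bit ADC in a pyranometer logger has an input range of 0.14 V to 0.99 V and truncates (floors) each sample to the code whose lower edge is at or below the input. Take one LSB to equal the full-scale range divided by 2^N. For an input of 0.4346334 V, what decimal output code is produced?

11358

Range = 0.99 − (0.14) = 0.85 V. LSB = 0.85 V / 2^15 ≈ 25.94 µV.
V_in − V_min = 0.4346334 − (0.14) = 0.2946334 V.
Divide by LSB: 0.2946334 × 32768/0.85 = 11358.2909.
Truncating gives code 11358.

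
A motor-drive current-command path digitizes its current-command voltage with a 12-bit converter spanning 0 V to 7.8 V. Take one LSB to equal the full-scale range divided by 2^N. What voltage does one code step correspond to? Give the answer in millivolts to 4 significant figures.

Full-scale range = 7.8 V.
2^12 = 4096 levels.
Step size = 7.8/4096 V = 1.904 mV.

1.904 mV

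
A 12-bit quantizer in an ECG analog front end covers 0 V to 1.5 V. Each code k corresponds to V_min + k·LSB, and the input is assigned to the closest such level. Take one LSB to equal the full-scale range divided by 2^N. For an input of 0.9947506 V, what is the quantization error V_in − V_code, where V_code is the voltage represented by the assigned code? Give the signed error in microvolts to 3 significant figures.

+122 µV

Full-scale range = 1.5 V. LSB = 1.5 V / 2^12 ≈ 366.2 µV.
(V_in − V_min)/LSB = (0.9947506 − (0)) × 4096/1.5 = 2716.3323 → nearest code k = 2716.
V_code = 0 + (2716/4096) × 1.5 = 0.9946289063 V.
e = 0.9947506 − (0.9946289063) = +122 µV.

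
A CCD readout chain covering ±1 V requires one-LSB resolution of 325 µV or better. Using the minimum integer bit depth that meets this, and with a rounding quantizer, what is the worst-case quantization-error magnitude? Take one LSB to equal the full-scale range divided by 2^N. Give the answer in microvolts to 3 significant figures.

Range = 1 − (-1) = 2 V.
Required number of levels: 2/325 µV = 6153.8; smallest N with 2^N ≥ that is 13.
LSB = 2 V ÷ 2^13 = 2/8192 V = 244.14 µV.
Half an LSB is 122 µV.

122 µV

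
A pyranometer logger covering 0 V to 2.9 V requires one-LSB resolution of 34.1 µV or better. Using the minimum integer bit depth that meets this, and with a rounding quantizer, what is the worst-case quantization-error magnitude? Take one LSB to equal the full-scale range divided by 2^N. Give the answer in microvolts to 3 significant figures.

Range is 2.9 V.
Levels needed ≥ 2.9/34.1 µV = 85040. 2^17 = 131072 suffices, so N_min = 17.
One LSB is 2.9 V / 131072 = 22.125 µV.
Max error for round-to-nearest is LSB/2 = 11.1 µV.

11.1 µV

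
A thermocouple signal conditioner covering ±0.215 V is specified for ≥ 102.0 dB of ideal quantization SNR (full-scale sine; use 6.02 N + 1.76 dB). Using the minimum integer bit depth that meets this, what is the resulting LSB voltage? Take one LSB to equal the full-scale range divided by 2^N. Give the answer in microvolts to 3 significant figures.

3.28 µV

Full-scale range = 0.215 V − (-0.215 V) = 0.43 V.
Solving 6.02 N ≥ 102.0 − 1.76: N ≥ 16.651. Round up → N = 17.
LSB = 0.43 V ÷ 2^17 = 0.43/131072 V = 3.28 µV.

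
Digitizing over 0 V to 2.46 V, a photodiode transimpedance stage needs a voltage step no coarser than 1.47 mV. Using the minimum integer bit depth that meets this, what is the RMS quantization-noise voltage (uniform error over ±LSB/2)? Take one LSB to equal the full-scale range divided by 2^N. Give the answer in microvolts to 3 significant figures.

V_FS = 2.46 V.
2.46 V / 1.47 mV = 1673. Since 2^10 = 1024 and 2^11 = 2048, N = 11.
One LSB is 2.46 V / 2048 = 1.2012 mV.
V_rms = LSB/√12 = 347 µV.

347 µV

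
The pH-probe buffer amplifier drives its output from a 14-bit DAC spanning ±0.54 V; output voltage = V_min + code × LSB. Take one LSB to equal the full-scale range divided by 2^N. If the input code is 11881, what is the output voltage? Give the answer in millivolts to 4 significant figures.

Full-scale range = 0.54 V − (-0.54 V) = 1.08 V. LSB = 1.08 V / 2^14.
V_out = V_min + code × LSB = -0.54 V + 11881 × 1.08 V / 16384
      = -0.54 + 0.783171 = 0.243171 V.

243.2 mV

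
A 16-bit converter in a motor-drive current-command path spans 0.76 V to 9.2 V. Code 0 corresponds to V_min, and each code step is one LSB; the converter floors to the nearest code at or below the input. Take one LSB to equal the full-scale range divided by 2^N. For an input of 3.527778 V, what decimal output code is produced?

The full-scale span is 9.2 − (0.76) = 8.44 V. LSB = 8.44 V / 2^16 ≈ 128.8 µV.
code = ⌊(V_in − V_min)/LSB⌋ = ⌊(V_in − V_min) × 2^16 / range⌋
     = ⌊(3.527778 − (0.76)) × 65536 / 8.44⌋ = ⌊2.767778 × 65536/8.44⌋
     = ⌊21491.599⌋ = 21491.

21491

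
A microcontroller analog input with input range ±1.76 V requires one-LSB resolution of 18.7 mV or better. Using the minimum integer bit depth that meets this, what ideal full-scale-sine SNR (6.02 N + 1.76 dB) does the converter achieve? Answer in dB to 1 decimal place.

Range = 1.76 − (-1.76) = 3.52 V.
Need 2^N ≥ 3.52 V / 18.7 mV = 188.2 → N_min = 8.
SNR = 6.02 × 8 + 1.76 = 49.92 dB.

49.9 dB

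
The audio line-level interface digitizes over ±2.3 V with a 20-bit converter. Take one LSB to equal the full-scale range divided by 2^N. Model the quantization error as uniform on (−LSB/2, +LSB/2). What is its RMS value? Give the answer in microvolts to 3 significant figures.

Range = 2.3 − (-2.3) = 4.6 V.
LSB = 4.6 V / 2^20 = 4.3869 µV.
σ_q = LSB/√12 = 4.3869 µV/3.4641 = 1.27 µV.

1.27 µV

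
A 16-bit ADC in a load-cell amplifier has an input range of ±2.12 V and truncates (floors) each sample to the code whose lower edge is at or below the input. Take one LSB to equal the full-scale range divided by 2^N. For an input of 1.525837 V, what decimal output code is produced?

Full-scale range = 2.12 V − (-2.12 V) = 4.24 V. LSB = 4.24 V / 2^16 ≈ 64.70 µV.
V_in − V_min = 1.525837 − (-2.12) = 3.645837 V.
Divide by LSB: 3.645837 × 65536/4.24 = 56352.2579.
Truncating gives code 56352.

56352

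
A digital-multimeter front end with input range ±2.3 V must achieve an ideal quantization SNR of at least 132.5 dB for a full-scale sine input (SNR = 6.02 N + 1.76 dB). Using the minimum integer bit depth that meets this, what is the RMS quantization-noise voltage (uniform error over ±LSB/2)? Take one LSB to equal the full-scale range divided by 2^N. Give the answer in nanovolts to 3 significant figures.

The full-scale span is 2.3 − (-2.3) = 4.6 V.
Solving 6.02 N ≥ 132.5 − 1.76: N ≥ 21.718. Round up → N = 22.
One LSB is 4.6 V / 4194304 = 1.0967 µV.
RMS noise = LSB/√12 = 317 nV.

317 nV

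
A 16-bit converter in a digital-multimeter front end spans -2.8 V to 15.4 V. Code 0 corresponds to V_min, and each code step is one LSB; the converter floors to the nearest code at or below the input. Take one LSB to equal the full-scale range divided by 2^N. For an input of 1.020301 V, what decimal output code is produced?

The full-scale span is 15.4 − (-2.8) = 18.2 V. LSB = 18.2 V / 2^16 ≈ 277.7 µV.
V_in − V_min = 1.020301 − (-2.8) = 3.820301 V.
Divide by LSB: 3.820301 × 65536/18.2 = 13756.4421.
Truncating gives code 13756.

13756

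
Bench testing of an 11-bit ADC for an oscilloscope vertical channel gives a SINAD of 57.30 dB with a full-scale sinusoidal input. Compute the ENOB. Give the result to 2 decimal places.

9.23 bits

ENOB = (SINAD − 1.76) / 6.02 = (57.30 − 1.76) / 6.02 = 55.54 / 6.02 = 9.2259.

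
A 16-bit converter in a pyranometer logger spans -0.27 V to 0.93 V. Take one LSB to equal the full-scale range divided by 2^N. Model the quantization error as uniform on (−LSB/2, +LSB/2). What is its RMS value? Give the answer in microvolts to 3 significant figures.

5.29 µV

Span: 0.93 V − (-0.27 V) = 1.2 V.
One LSB is 1.2 V / 65536 = 18.311 µV.
σ_q = LSB/√12 = 18.311 µV/3.4641 = 5.29 µV.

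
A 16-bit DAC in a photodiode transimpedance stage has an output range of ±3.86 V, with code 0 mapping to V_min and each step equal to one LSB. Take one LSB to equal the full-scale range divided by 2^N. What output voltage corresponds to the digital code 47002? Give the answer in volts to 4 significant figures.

Span: 3.86 V − (-3.86 V) = 7.72 V. LSB = 7.72 V / 2^16.
Output = V_min + (47002/65536) × range = -3.86 + 0.717194 × 7.72 V
      = -3.86 + 5.53673 = 1.67673 V.

1.677 V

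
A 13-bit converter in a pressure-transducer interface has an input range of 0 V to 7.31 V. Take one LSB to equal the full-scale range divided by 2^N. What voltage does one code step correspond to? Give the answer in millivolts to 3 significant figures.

V_FS = 7.31 V.
Number of codes = 2^13 = 8192.
LSB = 7.31 V ÷ 2^13 = 7.31/8192 V = 0.892 mV.

0.892 mV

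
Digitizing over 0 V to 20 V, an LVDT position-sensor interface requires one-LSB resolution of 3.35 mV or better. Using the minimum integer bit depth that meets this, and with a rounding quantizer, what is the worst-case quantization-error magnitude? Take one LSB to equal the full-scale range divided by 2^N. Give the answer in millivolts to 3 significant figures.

Full-scale range = 20 V.
Required number of levels: 20/3.35 mV = 5970.1; smallest N with 2^N ≥ that is 13.
One LSB is 20 V / 8192 = 2.4414 mV.
Half an LSB is 1.22 mV.

1.22 mV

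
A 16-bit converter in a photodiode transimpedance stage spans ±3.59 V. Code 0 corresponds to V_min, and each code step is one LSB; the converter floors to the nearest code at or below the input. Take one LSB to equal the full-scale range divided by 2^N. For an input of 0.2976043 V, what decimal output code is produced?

The full-scale span is 3.59 − (-3.59) = 7.18 V. LSB = 7.18 V / 2^16 ≈ 109.6 µV.
V_in − V_min = 0.2976043 − (-3.59) = 3.8876043 V.
Divide by LSB: 3.8876043 × 65536/7.18 = 35484.4060.
Truncating gives code 35484.

35484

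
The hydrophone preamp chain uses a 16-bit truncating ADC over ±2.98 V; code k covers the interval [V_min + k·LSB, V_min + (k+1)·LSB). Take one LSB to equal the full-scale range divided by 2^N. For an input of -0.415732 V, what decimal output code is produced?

The full-scale span is 2.98 − (-2.98) = 5.96 V. LSB = 5.96 V / 2^16 ≈ 90.94 µV.
V_in − V_min = -0.415732 − (-2.98) = 2.564268 V.
Divide by LSB: 2.564268 × 65536/5.96 = 28196.6221.
Truncating gives code 28196.

28196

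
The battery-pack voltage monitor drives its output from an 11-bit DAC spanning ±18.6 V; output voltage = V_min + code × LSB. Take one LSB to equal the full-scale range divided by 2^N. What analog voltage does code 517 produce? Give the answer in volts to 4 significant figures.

The full-scale span is 18.6 − (-18.6) = 37.2 V. LSB = 37.2 V / 2^11.
Output = V_min + (517/2048) × range = -18.6 + 0.252441 × 37.2 V
      = -18.6 + 9.39082 = -9.20918 V.

-9.209 V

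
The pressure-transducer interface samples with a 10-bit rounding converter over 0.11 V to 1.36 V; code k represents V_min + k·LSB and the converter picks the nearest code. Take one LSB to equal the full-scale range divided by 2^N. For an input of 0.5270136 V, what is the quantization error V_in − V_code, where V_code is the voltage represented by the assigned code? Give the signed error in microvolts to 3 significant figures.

−467 µV

Range = 1.36 − (0.11) = 1.25 V. LSB = 1.25 V / 2^10 ≈ 1.221 mV.
Position in LSBs: (0.5270136 − (0.11)) × 1024/1.25 = 341.6175; rounding gives k = 342.
Reconstructed level: 0.11 + 342 × 1.25/1024 V = 0.5274804688 V.
V_in − V_code = 0.5270136 − (0.5274804688) = −467 µV.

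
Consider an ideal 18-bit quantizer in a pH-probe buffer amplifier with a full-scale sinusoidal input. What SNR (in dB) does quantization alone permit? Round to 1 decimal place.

110.1 dB

For an ideal N-bit converter with full-scale sine input, SNR = 6.02 N + 1.76 dB. SNR = 6.02 × 18 + 1.76 = 108.36 + 1.76 = 110.12 dB.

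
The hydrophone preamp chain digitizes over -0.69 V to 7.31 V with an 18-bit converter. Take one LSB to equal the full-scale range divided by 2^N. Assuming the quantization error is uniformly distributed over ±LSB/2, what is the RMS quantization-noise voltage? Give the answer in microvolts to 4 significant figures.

8.810 µV

Range = 7.31 − (-0.69) = 8 V.
LSB = 8 V / 2^18 = 30.5176 µV.
V_rms = LSB/√12 = 30.5176 µV / √12 = 8.810 µV.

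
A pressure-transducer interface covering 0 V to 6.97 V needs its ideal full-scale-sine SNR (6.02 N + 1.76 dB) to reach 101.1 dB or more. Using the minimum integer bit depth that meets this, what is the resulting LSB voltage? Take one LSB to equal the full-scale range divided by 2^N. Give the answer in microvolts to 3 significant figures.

53.2 µV

Range is 6.97 V.
Required N = ⌈(101.1 − 1.76)/6.02⌉ = ⌈16.502⌉ = 17.
Step size = 6.97/131072 V = 53.2 µV.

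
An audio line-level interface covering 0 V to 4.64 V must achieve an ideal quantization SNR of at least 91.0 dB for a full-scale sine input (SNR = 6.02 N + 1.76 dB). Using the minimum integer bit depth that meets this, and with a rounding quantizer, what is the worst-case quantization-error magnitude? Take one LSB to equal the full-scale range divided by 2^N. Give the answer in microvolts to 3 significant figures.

70.8 µV

V_FS = 4.64 V.
Solving 6.02 N ≥ 91.0 − 1.76: N ≥ 14.824. Round up → N = 15.
One LSB is 4.64 V / 32768 = 141.60 µV.
Half an LSB is 70.8 µV.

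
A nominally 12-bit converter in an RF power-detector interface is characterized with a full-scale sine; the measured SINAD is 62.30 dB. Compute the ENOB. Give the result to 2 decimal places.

(62.30 − 1.76) / 6.02 = 60.54/6.02 = 10.0565 effective bits.

10.06 bits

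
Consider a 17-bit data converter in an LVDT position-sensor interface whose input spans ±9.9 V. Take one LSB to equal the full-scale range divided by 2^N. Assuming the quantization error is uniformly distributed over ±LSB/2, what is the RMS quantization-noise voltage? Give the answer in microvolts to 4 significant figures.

43.61 µV

The full-scale span is 9.9 − (-9.9) = 19.8 V.
Step size = 19.8/131072 V = 151.062 µV.
RMS of a uniform error over width LSB is LSB/√12 = 43.61 µV.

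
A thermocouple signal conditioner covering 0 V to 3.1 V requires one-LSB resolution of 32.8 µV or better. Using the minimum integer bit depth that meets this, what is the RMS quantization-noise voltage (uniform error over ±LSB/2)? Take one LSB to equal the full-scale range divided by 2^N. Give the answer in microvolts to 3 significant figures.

6.83 µV

V_FS = 3.1 V.
Required number of levels: 3.1/32.8 µV = 94512; smallest N with 2^N ≥ that is 17.
One LSB is 3.1 V / 131072 = 23.651 µV.
σ_q = LSB/√12 = 23.651 µV/3.4641 = 6.83 µV.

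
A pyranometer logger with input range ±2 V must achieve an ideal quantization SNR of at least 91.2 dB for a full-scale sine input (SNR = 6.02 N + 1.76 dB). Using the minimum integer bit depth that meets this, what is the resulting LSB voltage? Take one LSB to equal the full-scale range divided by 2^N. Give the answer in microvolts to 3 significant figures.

122 µV

Span: 2 V − (-2 V) = 4 V.
Required N = ⌈(91.2 − 1.76)/6.02⌉ = ⌈14.857⌉ = 15.
LSB = 4 V / 2^15 = 122 µV.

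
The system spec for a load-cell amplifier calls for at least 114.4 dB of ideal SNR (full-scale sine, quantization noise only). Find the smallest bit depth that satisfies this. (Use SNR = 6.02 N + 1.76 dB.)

19 bits

Required N = ⌈(114.4 − 1.76)/6.02⌉ = ⌈18.711⌉ = 19.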